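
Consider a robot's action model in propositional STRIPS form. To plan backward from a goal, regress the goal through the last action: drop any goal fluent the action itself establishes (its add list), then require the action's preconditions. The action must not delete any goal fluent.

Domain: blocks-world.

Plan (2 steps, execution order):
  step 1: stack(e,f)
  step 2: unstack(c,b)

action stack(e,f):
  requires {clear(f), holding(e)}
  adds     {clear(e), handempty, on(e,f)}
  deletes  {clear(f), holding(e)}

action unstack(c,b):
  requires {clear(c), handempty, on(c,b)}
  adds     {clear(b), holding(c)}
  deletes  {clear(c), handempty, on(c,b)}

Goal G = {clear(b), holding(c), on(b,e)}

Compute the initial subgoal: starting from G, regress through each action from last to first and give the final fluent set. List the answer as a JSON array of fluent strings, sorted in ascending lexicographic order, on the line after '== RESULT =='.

Regress step by step:
  through step 2 (unstack(c,b)): drop {clear(b), holding(c)}, keep {on(b,e)}, require {clear(c), handempty, on(c,b)}
    → {clear(c), handempty, on(b,e), on(c,b)}
  through step 1 (stack(e,f)): drop {handempty}, keep {clear(c), on(b,e), on(c,b)}, require {clear(f), holding(e)}
    → {clear(c), clear(f), holding(e), on(b,e), on(c,b)}

== RESULT ==
["clear(c)", "clear(f)", "holding(e)", "on(b,e)", "on(c,b)"]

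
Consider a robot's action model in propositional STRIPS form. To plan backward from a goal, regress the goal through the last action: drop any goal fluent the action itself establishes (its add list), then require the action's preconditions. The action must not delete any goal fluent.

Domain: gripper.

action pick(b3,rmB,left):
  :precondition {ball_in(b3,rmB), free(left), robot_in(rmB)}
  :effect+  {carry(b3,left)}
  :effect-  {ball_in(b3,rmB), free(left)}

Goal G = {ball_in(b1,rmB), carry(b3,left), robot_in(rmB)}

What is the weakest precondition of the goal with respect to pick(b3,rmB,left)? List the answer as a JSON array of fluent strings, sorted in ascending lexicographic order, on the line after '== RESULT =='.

Regress:
  G ∩ del = {}  (empty — regression defined)
  G \ add = {ball_in(b1,rmB), carry(b3,left), robot_in(rmB)} \ {carry(b3,left)} = {ball_in(b1,rmB), robot_in(rmB)}
  ∪ pre   = {ball_in(b1,rmB), robot_in(rmB)} ∪ {ball_in(b3,rmB), free(left), robot_in(rmB)}
          = {ball_in(b1,rmB), ball_in(b3,rmB), free(left), robot_in(rmB)}

== RESULT ==
["ball_in(b1,rmB)", "ball_in(b3,rmB)", "free(left)", "robot_in(rmB)"]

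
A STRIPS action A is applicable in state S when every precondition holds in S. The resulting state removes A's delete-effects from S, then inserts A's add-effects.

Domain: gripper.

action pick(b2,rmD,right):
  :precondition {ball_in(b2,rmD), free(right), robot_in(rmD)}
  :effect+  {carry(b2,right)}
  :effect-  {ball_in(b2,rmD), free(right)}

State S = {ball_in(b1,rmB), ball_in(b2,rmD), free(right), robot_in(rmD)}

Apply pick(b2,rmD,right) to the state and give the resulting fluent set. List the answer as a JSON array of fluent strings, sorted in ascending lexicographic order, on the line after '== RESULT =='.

Compute (S \ del) ∪ add:
  pre ⊆ S: {ball_in(b2,rmD), free(right), robot_in(rmD)} ⊆ S  — applicable
  S \ del = {ball_in(b1,rmB), robot_in(rmD)}
  ∪ add   = {ball_in(b1,rmB), carry(b2,right), robot_in(rmD)}

== RESULT ==
["ball_in(b1,rmB)", "carry(b2,right)", "robot_in(rmD)"]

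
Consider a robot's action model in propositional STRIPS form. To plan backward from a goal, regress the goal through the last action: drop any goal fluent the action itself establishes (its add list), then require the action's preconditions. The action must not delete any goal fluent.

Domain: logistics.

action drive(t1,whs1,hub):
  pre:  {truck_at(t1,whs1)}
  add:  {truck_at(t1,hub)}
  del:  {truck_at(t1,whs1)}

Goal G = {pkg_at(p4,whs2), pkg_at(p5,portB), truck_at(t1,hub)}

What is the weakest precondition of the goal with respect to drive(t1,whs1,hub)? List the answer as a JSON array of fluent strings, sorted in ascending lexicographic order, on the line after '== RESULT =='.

Regress:
  G ∩ del = {}  (empty — regression defined)
  G \ add = {pkg_at(p4,whs2), pkg_at(p5,portB), truck_at(t1,hub)} \ {truck_at(t1,hub)} = {pkg_at(p4,whs2), pkg_at(p5,portB)}
  ∪ pre   = {pkg_at(p4,whs2), pkg_at(p5,portB)} ∪ {truck_at(t1,whs1)}
          = {pkg_at(p4,whs2), pkg_at(p5,portB), truck_at(t1,whs1)}

== RESULT ==
["pkg_at(p4,whs2)", "pkg_at(p5,portB)", "truck_at(t1,whs1)"]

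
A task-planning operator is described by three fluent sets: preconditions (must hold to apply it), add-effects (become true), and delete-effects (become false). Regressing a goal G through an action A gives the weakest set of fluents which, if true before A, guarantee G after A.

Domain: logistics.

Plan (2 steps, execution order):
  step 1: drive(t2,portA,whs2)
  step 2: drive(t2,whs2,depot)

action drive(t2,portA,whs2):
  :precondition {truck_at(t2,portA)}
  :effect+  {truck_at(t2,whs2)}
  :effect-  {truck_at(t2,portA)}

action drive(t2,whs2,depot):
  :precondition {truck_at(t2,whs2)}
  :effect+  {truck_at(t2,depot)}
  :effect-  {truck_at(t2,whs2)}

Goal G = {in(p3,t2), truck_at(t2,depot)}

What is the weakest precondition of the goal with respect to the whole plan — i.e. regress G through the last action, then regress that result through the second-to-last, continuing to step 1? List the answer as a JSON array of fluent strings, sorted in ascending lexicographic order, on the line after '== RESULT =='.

Regress step by step:
  through step 2 (drive(t2,whs2,depot)): drop {truck_at(t2,depot)}, keep {in(p3,t2)}, require {truck_at(t2,whs2)}
    → {in(p3,t2), truck_at(t2,whs2)}
  through step 1 (drive(t2,portA,whs2)): drop {truck_at(t2,whs2)}, keep {in(p3,t2)}, require {truck_at(t2,portA)}
    → {in(p3,t2), truck_at(t2,portA)}

== RESULT ==
["in(p3,t2)", "truck_at(t2,portA)"]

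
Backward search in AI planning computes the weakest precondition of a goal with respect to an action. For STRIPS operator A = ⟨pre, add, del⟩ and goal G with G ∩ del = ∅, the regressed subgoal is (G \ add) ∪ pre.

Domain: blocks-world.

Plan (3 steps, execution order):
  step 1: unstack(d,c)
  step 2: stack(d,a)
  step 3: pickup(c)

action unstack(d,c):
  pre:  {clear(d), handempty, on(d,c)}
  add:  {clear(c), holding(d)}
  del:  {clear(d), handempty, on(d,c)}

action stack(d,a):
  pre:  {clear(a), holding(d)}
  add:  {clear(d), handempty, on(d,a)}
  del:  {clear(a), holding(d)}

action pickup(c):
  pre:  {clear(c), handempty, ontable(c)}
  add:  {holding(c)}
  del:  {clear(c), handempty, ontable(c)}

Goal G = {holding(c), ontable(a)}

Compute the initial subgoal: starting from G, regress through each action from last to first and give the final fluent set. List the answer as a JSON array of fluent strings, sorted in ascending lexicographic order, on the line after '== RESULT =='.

Regress step by step:
  through step 3 (pickup(c)): drop {holding(c)}, keep {ontable(a)}, require {clear(c), handempty, ontable(c)}
    → {clear(c), handempty, ontable(a), ontable(c)}
  through step 2 (stack(d,a)): drop {handempty}, keep {clear(c), ontable(a), ontable(c)}, require {clear(a), holding(d)}
    → {clear(a), clear(c), holding(d), ontable(a), ontable(c)}
  through step 1 (unstack(d,c)): drop {clear(c), holding(d)}, keep {clear(a), ontable(a), ontable(c)}, require {clear(d), handempty, on(d,c)}
    → {clear(a), clear(d), handempty, on(d,c), ontable(a), ontable(c)}

== RESULT ==
["clear(a)", "clear(d)", "handempty", "on(d,c)", "ontable(a)", "ontable(c)"]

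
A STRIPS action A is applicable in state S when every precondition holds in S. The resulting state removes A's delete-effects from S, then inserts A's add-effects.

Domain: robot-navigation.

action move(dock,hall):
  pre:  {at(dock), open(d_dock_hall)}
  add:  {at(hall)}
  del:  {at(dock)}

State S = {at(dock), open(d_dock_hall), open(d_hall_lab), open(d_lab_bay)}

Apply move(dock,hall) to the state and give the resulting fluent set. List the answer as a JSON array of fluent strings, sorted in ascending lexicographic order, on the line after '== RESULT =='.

Compute (S \ del) ∪ add:
  pre ⊆ S: {at(dock), open(d_dock_hall)} ⊆ S  — applicable
  S \ del = {open(d_dock_hall), open(d_hall_lab), open(d_lab_bay)}
  ∪ add   = {at(hall), open(d_dock_hall), open(d_hall_lab), open(d_lab_bay)}

== RESULT ==
["at(hall)", "open(d_dock_hall)", "open(d_hall_lab)", "open(d_lab_bay)"]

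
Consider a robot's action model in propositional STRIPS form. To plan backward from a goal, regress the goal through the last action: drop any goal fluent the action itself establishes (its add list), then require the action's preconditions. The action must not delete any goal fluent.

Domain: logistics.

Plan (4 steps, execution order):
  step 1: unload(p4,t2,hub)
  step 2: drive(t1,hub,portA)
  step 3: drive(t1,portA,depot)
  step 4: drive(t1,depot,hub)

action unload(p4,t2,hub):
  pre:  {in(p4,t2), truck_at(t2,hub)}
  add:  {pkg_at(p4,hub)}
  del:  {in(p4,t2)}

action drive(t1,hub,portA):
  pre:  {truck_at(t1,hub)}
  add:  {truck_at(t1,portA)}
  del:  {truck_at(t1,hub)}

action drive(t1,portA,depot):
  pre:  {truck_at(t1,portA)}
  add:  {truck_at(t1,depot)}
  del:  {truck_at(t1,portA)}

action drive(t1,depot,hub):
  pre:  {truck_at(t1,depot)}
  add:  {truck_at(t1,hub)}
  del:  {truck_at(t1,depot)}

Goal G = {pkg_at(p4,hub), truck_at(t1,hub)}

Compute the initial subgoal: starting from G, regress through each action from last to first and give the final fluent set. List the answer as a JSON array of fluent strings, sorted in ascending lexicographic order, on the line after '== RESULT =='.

Work backward from the goal:
  through step 4 (drive(t1,depot,hub)): drop {truck_at(t1,hub)}, keep {pkg_at(p4,hub)}, require {truck_at(t1,depot)}
    → {pkg_at(p4,hub), truck_at(t1,depot)}
  through step 3 (drive(t1,portA,depot)): drop {truck_at(t1,depot)}, keep {pkg_at(p4,hub)}, require {truck_at(t1,portA)}
    → {pkg_at(p4,hub), truck_at(t1,portA)}
  through step 2 (drive(t1,hub,portA)): drop {truck_at(t1,portA)}, keep {pkg_at(p4,hub)}, require {truck_at(t1,hub)}
    → {pkg_at(p4,hub), truck_at(t1,hub)}
  through step 1 (unload(p4,t2,hub)): drop {pkg_at(p4,hub)}, keep {truck_at(t1,hub)}, require {in(p4,t2), truck_at(t2,hub)}
    → {in(p4,t2), truck_at(t1,hub), truck_at(t2,hub)}

== RESULT ==
["in(p4,t2)", "truck_at(t1,hub)", "truck_at(t2,hub)"]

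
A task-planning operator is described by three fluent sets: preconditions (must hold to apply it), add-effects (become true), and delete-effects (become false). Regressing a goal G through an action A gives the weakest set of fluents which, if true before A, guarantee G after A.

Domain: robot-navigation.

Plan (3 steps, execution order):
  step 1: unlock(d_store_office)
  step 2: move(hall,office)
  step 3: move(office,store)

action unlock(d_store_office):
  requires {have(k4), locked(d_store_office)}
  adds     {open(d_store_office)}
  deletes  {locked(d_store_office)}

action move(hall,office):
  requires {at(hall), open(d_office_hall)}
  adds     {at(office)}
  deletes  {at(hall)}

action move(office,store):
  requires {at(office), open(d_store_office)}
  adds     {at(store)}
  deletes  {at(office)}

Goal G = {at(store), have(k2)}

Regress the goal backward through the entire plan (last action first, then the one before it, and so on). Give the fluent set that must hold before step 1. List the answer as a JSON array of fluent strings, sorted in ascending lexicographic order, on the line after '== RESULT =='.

Regress step by step:
  through step 3 (move(office,store)): drop {at(store)}, keep {have(k2)}, require {at(office), open(d_store_office)}
    → {at(office), have(k2), open(d_store_office)}
  through step 2 (move(hall,office)): drop {at(office)}, keep {have(k2), open(d_store_office)}, require {at(hall), open(d_office_hall)}
    → {at(hall), have(k2), open(d_office_hall), open(d_store_office)}
  through step 1 (unlock(d_store_office)): drop {open(d_store_office)}, keep {at(hall), have(k2), open(d_office_hall)}, require {have(k4), locked(d_store_office)}
    → {at(hall), have(k2), have(k4), locked(d_store_office), open(d_office_hall)}

== RESULT ==
["at(hall)", "have(k2)", "have(k4)", "locked(d_store_office)", "open(d_office_hall)"]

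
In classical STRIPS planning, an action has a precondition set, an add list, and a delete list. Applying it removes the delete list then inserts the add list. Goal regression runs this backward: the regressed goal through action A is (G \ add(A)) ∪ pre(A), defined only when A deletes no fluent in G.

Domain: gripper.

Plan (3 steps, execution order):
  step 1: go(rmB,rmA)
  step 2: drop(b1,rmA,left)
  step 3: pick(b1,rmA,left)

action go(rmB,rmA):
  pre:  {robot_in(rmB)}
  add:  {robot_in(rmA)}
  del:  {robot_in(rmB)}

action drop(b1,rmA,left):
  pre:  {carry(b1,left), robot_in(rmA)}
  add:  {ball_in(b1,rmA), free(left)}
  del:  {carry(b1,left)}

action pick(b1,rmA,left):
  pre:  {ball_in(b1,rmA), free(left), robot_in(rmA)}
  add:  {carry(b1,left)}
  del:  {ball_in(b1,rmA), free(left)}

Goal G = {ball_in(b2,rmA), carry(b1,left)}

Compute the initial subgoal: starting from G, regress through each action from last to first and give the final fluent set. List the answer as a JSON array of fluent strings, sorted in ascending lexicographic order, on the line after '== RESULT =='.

Work backward from the goal:
  through step 3 (pick(b1,rmA,left)): drop {carry(b1,left)}, keep {ball_in(b2,rmA)}, require {ball_in(b1,rmA), free(left), robot_in(rmA)}
    → {ball_in(b1,rmA), ball_in(b2,rmA), free(left), robot_in(rmA)}
  through step 2 (drop(b1,rmA,left)): drop {ball_in(b1,rmA), free(left)}, keep {ball_in(b2,rmA), robot_in(rmA)}, require {carry(b1,left), robot_in(rmA)}
    → {ball_in(b2,rmA), carry(b1,left), robot_in(rmA)}
  through step 1 (go(rmB,rmA)): drop {robot_in(rmA)}, keep {ball_in(b2,rmA), carry(b1,left)}, require {robot_in(rmB)}
    → {ball_in(b2,rmA), carry(b1,left), robot_in(rmB)}

== RESULT ==
["ball_in(b2,rmA)", "carry(b1,left)", "robot_in(rmB)"]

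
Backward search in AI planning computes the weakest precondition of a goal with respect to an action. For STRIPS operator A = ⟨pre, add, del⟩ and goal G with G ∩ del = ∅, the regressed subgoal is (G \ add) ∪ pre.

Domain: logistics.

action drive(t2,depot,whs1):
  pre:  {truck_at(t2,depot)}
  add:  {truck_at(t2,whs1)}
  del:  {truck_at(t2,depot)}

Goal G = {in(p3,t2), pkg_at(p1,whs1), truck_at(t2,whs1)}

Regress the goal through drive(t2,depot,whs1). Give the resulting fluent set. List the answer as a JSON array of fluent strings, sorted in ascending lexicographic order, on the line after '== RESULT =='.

Compute (G \ add) ∪ pre:
  G ∩ del = {}  (empty — regression defined)
  G \ add = {in(p3,t2), pkg_at(p1,whs1), truck_at(t2,whs1)} \ {truck_at(t2,whs1)} = {in(p3,t2), pkg_at(p1,whs1)}
  ∪ pre   = {in(p3,t2), pkg_at(p1,whs1)} ∪ {truck_at(t2,depot)}
          = {in(p3,t2), pkg_at(p1,whs1), truck_at(t2,depot)}

== RESULT ==
["in(p3,t2)", "pkg_at(p1,whs1)", "truck_at(t2,depot)"]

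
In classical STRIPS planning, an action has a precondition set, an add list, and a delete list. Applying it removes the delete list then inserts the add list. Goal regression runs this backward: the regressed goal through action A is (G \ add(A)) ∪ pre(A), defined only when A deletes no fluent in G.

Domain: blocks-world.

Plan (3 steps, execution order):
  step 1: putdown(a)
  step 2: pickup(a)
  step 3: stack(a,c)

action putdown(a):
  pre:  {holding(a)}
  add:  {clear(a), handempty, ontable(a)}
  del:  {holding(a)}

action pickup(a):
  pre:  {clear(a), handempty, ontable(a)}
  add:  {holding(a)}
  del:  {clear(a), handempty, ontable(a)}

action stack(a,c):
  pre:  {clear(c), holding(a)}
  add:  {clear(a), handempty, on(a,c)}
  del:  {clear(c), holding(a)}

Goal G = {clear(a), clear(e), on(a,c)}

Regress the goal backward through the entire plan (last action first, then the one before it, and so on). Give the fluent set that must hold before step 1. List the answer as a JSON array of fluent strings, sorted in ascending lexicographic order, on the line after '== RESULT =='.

Work backward from the goal:
  through step 3 (stack(a,c)): drop {clear(a), on(a,c)}, keep {clear(e)}, require {clear(c), holding(a)}
    → {clear(c), clear(e), holding(a)}
  through step 2 (pickup(a)): drop {holding(a)}, keep {clear(c), clear(e)}, require {clear(a), handempty, ontable(a)}
    → {clear(a), clear(c), clear(e), handempty, ontable(a)}
  through step 1 (putdown(a)): drop {clear(a), handempty, ontable(a)}, keep {clear(c), clear(e)}, require {holding(a)}
    → {clear(c), clear(e), holding(a)}

== RESULT ==
["clear(c)", "clear(e)", "holding(a)"]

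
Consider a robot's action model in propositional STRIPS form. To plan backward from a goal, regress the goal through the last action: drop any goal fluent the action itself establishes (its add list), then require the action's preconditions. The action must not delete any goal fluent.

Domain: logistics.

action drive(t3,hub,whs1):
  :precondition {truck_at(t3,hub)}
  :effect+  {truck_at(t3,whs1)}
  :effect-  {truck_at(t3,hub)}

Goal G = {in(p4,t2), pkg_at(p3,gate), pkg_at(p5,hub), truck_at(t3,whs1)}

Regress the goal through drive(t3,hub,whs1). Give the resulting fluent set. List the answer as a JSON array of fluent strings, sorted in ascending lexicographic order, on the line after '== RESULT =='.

Regress:
  G ∩ del = {}  (empty — regression defined)
  G \ add = {in(p4,t2), pkg_at(p3,gate), pkg_at(p5,hub), truck_at(t3,whs1)} \ {truck_at(t3,whs1)} = {in(p4,t2), pkg_at(p3,gate), pkg_at(p5,hub)}
  ∪ pre   = {in(p4,t2), pkg_at(p3,gate), pkg_at(p5,hub)} ∪ {truck_at(t3,hub)}
          = {in(p4,t2), pkg_at(p3,gate), pkg_at(p5,hub), truck_at(t3,hub)}

== RESULT ==
["in(p4,t2)", "pkg_at(p3,gate)", "pkg_at(p5,hub)", "truck_at(t3,hub)"]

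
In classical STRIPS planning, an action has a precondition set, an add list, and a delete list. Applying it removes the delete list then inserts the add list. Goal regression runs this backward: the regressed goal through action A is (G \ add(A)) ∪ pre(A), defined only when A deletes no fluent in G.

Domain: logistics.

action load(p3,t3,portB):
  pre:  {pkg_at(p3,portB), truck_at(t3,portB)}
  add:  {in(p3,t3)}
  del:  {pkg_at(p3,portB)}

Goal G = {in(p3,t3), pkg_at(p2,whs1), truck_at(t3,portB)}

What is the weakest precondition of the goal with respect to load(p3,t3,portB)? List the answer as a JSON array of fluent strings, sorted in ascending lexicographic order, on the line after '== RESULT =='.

Regress:
  G ∩ del = {}  (empty — regression defined)
  G \ add = {in(p3,t3), pkg_at(p2,whs1), truck_at(t3,portB)} \ {in(p3,t3)} = {pkg_at(p2,whs1), truck_at(t3,portB)}
  ∪ pre   = {pkg_at(p2,whs1), truck_at(t3,portB)} ∪ {pkg_at(p3,portB), truck_at(t3,portB)}
          = {pkg_at(p2,whs1), pkg_at(p3,portB), truck_at(t3,portB)}

== RESULT ==
["pkg_at(p2,whs1)", "pkg_at(p3,portB)", "truck_at(t3,portB)"]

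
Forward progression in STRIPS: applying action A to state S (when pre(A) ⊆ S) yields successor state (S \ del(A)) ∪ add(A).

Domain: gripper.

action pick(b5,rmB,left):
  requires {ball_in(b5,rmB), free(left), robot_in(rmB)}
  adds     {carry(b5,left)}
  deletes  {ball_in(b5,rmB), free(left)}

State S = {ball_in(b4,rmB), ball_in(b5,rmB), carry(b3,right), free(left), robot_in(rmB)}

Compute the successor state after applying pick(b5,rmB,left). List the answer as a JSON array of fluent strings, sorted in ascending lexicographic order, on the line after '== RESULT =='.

Compute (S \ del) ∪ add:
  pre ⊆ S: {ball_in(b5,rmB), free(left), robot_in(rmB)} ⊆ S  — applicable
  S \ del = {ball_in(b4,rmB), carry(b3,right), robot_in(rmB)}
  ∪ add   = {ball_in(b4,rmB), carry(b3,right), carry(b5,left), robot_in(rmB)}

== RESULT ==
["ball_in(b4,rmB)", "carry(b3,right)", "carry(b5,left)", "robot_in(rmB)"]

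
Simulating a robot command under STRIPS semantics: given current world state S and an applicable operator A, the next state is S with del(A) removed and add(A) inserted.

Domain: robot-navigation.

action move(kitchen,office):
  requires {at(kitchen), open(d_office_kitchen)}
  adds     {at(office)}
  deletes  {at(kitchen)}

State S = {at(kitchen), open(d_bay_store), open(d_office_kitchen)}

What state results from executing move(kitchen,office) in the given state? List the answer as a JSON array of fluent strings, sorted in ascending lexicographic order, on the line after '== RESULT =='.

Compute (S \ del) ∪ add:
  pre ⊆ S: {at(kitchen), open(d_office_kitchen)} ⊆ S  — applicable
  S \ del = {open(d_bay_store), open(d_office_kitchen)}
  ∪ add   = {at(office), open(d_bay_store), open(d_office_kitchen)}

== RESULT ==
["at(office)", "open(d_bay_store)", "open(d_office_kitchen)"]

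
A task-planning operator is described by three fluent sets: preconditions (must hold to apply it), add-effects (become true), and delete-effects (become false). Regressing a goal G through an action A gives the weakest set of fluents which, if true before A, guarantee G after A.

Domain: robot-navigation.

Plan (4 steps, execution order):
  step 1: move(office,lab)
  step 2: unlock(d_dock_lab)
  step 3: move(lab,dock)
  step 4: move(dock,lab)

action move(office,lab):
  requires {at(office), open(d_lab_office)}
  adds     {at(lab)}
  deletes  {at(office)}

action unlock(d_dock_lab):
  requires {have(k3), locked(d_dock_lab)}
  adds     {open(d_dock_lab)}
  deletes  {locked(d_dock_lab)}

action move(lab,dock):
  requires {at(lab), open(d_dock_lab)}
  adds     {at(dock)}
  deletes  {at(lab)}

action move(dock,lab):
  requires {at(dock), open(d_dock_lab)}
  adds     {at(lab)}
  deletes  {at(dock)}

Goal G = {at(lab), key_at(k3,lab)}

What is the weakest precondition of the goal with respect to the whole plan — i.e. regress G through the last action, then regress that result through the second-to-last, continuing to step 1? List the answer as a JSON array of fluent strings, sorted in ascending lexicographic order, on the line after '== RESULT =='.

Work backward from the goal:
  through step 4 (move(dock,lab)): drop {at(lab)}, keep {key_at(k3,lab)}, require {at(dock), open(d_dock_lab)}
    → {at(dock), key_at(k3,lab), open(d_dock_lab)}
  through step 3 (move(lab,dock)): drop {at(dock)}, keep {key_at(k3,lab), open(d_dock_lab)}, require {at(lab), open(d_dock_lab)}
    → {at(lab), key_at(k3,lab), open(d_dock_lab)}
  through step 2 (unlock(d_dock_lab)): drop {open(d_dock_lab)}, keep {at(lab), key_at(k3,lab)}, require {have(k3), locked(d_dock_lab)}
    → {at(lab), have(k3), key_at(k3,lab), locked(d_dock_lab)}
  through step 1 (move(office,lab)): drop {at(lab)}, keep {have(k3), key_at(k3,lab), locked(d_dock_lab)}, require {at(office), open(d_lab_office)}
    → {at(office), have(k3), key_at(k3,lab), locked(d_dock_lab), open(d_lab_office)}

== RESULT ==
["at(office)", "have(k3)", "key_at(k3,lab)", "locked(d_dock_lab)", "open(d_lab_office)"]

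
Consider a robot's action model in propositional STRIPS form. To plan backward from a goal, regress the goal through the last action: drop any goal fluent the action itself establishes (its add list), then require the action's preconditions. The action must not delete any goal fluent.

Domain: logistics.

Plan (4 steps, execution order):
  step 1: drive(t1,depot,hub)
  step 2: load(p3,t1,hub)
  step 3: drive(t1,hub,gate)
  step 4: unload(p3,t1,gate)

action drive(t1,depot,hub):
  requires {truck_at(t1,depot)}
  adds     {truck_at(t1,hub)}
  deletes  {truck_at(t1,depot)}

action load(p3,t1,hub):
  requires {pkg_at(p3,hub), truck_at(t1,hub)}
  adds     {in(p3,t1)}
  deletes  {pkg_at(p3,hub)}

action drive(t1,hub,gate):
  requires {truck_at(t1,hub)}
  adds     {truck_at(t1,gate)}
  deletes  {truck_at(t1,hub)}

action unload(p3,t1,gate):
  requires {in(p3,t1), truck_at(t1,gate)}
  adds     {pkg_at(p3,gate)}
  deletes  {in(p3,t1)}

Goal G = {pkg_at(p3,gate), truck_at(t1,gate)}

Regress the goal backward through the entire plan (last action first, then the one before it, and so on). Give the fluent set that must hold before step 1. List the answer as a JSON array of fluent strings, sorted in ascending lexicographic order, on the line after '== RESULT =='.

Regress step by step:
  through step 4 (unload(p3,t1,gate)): drop {pkg_at(p3,gate)}, keep {truck_at(t1,gate)}, require {in(p3,t1), truck_at(t1,gate)}
    → {in(p3,t1), truck_at(t1,gate)}
  through step 3 (drive(t1,hub,gate)): drop {truck_at(t1,gate)}, keep {in(p3,t1)}, require {truck_at(t1,hub)}
    → {in(p3,t1), truck_at(t1,hub)}
  through step 2 (load(p3,t1,hub)): drop {in(p3,t1)}, keep {truck_at(t1,hub)}, require {pkg_at(p3,hub), truck_at(t1,hub)}
    → {pkg_at(p3,hub), truck_at(t1,hub)}
  through step 1 (drive(t1,depot,hub)): drop {truck_at(t1,hub)}, keep {pkg_at(p3,hub)}, require {truck_at(t1,depot)}
    → {pkg_at(p3,hub), truck_at(t1,depot)}

== RESULT ==
["pkg_at(p3,hub)", "truck_at(t1,depot)"]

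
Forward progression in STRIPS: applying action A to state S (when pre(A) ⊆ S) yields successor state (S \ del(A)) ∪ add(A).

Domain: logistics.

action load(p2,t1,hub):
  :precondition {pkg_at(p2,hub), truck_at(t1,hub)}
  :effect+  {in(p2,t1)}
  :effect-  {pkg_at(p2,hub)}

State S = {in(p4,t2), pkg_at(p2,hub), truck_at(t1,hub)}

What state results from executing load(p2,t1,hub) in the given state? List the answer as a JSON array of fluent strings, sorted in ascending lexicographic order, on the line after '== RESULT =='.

Progress:
  pre ⊆ S: {pkg_at(p2,hub), truck_at(t1,hub)} ⊆ S  — applicable
  S \ del = {in(p4,t2), truck_at(t1,hub)}
  ∪ add   = {in(p2,t1), in(p4,t2), truck_at(t1,hub)}

== RESULT ==
["in(p2,t1)", "in(p4,t2)", "truck_at(t1,hub)"]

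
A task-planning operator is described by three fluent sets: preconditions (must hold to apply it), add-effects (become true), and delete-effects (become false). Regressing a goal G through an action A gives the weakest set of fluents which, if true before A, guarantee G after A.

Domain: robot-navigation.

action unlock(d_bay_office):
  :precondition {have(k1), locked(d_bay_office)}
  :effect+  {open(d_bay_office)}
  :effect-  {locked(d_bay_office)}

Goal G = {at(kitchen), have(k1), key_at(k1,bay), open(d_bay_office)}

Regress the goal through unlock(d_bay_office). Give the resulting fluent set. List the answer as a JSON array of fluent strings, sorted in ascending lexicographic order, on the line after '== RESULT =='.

Regress:
  G ∩ del = {}  (empty — regression defined)
  G \ add = {at(kitchen), have(k1), key_at(k1,bay), open(d_bay_office)} \ {open(d_bay_office)} = {at(kitchen), have(k1), key_at(k1,bay)}
  ∪ pre   = {at(kitchen), have(k1), key_at(k1,bay)} ∪ {have(k1), locked(d_bay_office)}
          = {at(kitchen), have(k1), key_at(k1,bay), locked(d_bay_office)}

== RESULT ==
["at(kitchen)", "have(k1)", "key_at(k1,bay)", "locked(d_bay_office)"]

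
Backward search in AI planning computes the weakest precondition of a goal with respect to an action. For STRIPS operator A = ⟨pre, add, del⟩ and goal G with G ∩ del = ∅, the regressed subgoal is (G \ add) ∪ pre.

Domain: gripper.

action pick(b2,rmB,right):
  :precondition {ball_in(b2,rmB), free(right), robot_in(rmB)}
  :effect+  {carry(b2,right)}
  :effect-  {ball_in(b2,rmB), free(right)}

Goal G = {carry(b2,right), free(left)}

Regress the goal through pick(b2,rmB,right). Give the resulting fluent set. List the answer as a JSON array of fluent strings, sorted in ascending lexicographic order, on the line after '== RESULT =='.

Compute (G \ add) ∪ pre:
  G ∩ del = {}  (empty — regression defined)
  G \ add = {carry(b2,right), free(left)} \ {carry(b2,right)} = {free(left)}
  ∪ pre   = {free(left)} ∪ {ball_in(b2,rmB), free(right), robot_in(rmB)}
          = {ball_in(b2,rmB), free(left), free(right), robot_in(rmB)}

== RESULT ==
["ball_in(b2,rmB)", "free(left)", "free(right)", "robot_in(rmB)"]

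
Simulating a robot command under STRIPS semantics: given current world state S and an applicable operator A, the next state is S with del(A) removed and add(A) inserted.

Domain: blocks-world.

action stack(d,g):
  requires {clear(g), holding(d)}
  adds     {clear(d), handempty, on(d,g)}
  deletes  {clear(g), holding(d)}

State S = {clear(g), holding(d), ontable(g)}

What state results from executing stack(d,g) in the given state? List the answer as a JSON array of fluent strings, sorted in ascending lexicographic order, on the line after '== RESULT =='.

Progress:
  pre ⊆ S: {clear(g), holding(d)} ⊆ S  — applicable
  S \ del = {ontable(g)}
  ∪ add   = {clear(d), handempty, on(d,g), ontable(g)}

== RESULT ==
["clear(d)", "handempty", "on(d,g)", "ontable(g)"]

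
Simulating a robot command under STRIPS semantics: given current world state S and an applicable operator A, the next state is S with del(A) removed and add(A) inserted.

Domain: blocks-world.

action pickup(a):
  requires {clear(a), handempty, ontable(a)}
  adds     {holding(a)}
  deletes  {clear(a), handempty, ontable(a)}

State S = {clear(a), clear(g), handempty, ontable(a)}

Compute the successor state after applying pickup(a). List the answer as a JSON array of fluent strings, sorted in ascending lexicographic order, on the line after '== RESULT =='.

Compute (S \ del) ∪ add:
  pre ⊆ S: {clear(a), handempty, ontable(a)} ⊆ S  — applicable
  S \ del = {clear(g)}
  ∪ add   = {clear(g), holding(a)}

== RESULT ==
["clear(g)", "holding(a)"]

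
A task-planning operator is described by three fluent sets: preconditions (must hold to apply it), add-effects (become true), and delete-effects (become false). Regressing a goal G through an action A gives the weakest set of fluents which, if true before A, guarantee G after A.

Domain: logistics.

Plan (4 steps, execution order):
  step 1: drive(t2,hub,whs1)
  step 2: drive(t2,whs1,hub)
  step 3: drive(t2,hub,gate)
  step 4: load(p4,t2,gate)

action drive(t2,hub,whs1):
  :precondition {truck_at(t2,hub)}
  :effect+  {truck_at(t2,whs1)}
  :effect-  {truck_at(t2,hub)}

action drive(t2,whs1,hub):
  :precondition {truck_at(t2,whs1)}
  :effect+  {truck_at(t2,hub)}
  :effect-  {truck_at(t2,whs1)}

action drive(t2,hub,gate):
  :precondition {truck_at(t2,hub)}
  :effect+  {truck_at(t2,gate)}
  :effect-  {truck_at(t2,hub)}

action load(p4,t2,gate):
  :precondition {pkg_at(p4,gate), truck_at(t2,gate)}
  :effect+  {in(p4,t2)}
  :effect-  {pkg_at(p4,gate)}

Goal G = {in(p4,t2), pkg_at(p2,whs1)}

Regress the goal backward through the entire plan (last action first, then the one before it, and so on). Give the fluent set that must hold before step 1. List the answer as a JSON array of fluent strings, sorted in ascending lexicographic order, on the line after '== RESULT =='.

Work backward from the goal:
  through step 4 (load(p4,t2,gate)): drop {in(p4,t2)}, keep {pkg_at(p2,whs1)}, require {pkg_at(p4,gate), truck_at(t2,gate)}
    → {pkg_at(p2,whs1), pkg_at(p4,gate), truck_at(t2,gate)}
  through step 3 (drive(t2,hub,gate)): drop {truck_at(t2,gate)}, keep {pkg_at(p2,whs1), pkg_at(p4,gate)}, require {truck_at(t2,hub)}
    → {pkg_at(p2,whs1), pkg_at(p4,gate), truck_at(t2,hub)}
  through step 2 (drive(t2,whs1,hub)): drop {truck_at(t2,hub)}, keep {pkg_at(p2,whs1), pkg_at(p4,gate)}, require {truck_at(t2,whs1)}
    → {pkg_at(p2,whs1), pkg_at(p4,gate), truck_at(t2,whs1)}
  through step 1 (drive(t2,hub,whs1)): drop {truck_at(t2,whs1)}, keep {pkg_at(p2,whs1), pkg_at(p4,gate)}, require {truck_at(t2,hub)}
    → {pkg_at(p2,whs1), pkg_at(p4,gate), truck_at(t2,hub)}

== RESULT ==
["pkg_at(p2,whs1)", "pkg_at(p4,gate)", "truck_at(t2,hub)"]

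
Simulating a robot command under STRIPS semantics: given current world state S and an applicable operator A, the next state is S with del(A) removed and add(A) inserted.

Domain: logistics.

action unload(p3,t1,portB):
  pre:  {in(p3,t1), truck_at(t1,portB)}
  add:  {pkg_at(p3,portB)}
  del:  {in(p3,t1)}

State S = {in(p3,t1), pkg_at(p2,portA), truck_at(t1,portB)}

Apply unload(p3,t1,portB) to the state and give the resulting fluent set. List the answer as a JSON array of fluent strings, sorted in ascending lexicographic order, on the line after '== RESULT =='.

Compute (S \ del) ∪ add:
  pre ⊆ S: {in(p3,t1), truck_at(t1,portB)} ⊆ S  — applicable
  S \ del = {pkg_at(p2,portA), truck_at(t1,portB)}
  ∪ add   = {pkg_at(p2,portA), pkg_at(p3,portB), truck_at(t1,portB)}

== RESULT ==
["pkg_at(p2,portA)", "pkg_at(p3,portB)", "truck_at(t1,portB)"]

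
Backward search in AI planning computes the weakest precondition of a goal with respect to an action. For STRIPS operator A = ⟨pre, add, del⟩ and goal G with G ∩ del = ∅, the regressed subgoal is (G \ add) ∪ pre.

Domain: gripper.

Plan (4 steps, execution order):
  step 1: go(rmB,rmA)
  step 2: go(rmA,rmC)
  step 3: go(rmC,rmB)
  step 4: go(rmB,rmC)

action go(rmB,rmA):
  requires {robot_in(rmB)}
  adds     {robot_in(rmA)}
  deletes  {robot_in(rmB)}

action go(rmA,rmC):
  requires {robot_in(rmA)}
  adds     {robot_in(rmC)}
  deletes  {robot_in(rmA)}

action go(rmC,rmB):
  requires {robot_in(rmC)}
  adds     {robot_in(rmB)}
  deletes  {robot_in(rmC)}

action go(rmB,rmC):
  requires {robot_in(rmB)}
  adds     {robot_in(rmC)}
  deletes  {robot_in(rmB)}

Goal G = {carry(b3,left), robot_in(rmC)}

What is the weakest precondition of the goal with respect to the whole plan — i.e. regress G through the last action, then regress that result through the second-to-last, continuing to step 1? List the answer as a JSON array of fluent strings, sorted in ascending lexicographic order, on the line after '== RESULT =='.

Regress step by step:
  through step 4 (go(rmB,rmC)): drop {robot_in(rmC)}, keep {carry(b3,left)}, require {robot_in(rmB)}
    → {carry(b3,left), robot_in(rmB)}
  through step 3 (go(rmC,rmB)): drop {robot_in(rmB)}, keep {carry(b3,left)}, require {robot_in(rmC)}
    → {carry(b3,left), robot_in(rmC)}
  through step 2 (go(rmA,rmC)): drop {robot_in(rmC)}, keep {carry(b3,left)}, require {robot_in(rmA)}
    → {carry(b3,left), robot_in(rmA)}
  through step 1 (go(rmB,rmA)): drop {robot_in(rmA)}, keep {carry(b3,left)}, require {robot_in(rmB)}
    → {carry(b3,left), robot_in(rmB)}

== RESULT ==
["carry(b3,left)", "robot_in(rmB)"]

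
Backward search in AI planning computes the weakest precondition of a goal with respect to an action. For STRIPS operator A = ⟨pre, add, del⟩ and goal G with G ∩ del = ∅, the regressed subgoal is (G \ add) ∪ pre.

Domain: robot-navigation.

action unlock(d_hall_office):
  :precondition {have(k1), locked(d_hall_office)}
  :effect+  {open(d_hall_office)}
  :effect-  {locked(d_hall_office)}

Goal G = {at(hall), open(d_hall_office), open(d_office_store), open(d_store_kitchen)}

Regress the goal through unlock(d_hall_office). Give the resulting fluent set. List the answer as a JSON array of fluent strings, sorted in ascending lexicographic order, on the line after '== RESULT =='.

Regress:
  G ∩ del = {}  (empty — regression defined)
  G \ add = {at(hall), open(d_hall_office), open(d_office_store), open(d_store_kitchen)} \ {open(d_hall_office)} = {at(hall), open(d_office_store), open(d_store_kitchen)}
  ∪ pre   = {at(hall), open(d_office_store), open(d_store_kitchen)} ∪ {have(k1), locked(d_hall_office)}
          = {at(hall), have(k1), locked(d_hall_office), open(d_office_store), open(d_store_kitchen)}

== RESULT ==
["at(hall)", "have(k1)", "locked(d_hall_office)", "open(d_office_store)", "open(d_store_kitchen)"]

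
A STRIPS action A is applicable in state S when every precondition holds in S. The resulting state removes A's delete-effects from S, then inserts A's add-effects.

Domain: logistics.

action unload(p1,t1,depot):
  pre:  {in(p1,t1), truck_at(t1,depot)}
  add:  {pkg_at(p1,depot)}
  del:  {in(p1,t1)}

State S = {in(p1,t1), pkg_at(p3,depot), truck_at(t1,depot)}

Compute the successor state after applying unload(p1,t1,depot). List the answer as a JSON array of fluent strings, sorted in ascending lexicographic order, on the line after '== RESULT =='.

Compute (S \ del) ∪ add:
  pre ⊆ S: {in(p1,t1), truck_at(t1,depot)} ⊆ S  — applicable
  S \ del = {pkg_at(p3,depot), truck_at(t1,depot)}
  ∪ add   = {pkg_at(p1,depot), pkg_at(p3,depot), truck_at(t1,depot)}

== RESULT ==
["pkg_at(p1,depot)", "pkg_at(p3,depot)", "truck_at(t1,depot)"]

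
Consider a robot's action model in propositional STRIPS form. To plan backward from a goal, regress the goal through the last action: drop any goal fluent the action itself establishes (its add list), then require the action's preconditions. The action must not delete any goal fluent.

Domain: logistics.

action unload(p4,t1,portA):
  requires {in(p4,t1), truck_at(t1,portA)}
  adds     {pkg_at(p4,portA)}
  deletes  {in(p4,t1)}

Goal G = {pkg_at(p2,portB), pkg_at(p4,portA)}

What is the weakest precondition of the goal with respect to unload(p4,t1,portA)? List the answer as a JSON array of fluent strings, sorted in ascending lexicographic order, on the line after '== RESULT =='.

Regress:
  G ∩ del = {}  (empty — regression defined)
  G \ add = {pkg_at(p2,portB), pkg_at(p4,portA)} \ {pkg_at(p4,portA)} = {pkg_at(p2,portB)}
  ∪ pre   = {pkg_at(p2,portB)} ∪ {in(p4,t1), truck_at(t1,portA)}
          = {in(p4,t1), pkg_at(p2,portB), truck_at(t1,portA)}

== RESULT ==
["in(p4,t1)", "pkg_at(p2,portB)", "truck_at(t1,portA)"]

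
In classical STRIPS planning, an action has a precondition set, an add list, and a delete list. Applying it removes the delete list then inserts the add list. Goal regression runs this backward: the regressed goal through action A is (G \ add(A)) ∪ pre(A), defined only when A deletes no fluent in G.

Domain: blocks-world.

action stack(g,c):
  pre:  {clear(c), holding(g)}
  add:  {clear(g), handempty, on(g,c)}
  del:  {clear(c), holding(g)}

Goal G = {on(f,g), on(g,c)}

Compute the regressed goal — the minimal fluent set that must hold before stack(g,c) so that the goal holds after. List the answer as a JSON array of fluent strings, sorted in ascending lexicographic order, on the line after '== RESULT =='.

Compute (G \ add) ∪ pre:
  G ∩ del = {}  (empty — regression defined)
  G \ add = {on(f,g), on(g,c)} \ {clear(g), handempty, on(g,c)} = {on(f,g)}
  ∪ pre   = {on(f,g)} ∪ {clear(c), holding(g)}
          = {clear(c), holding(g), on(f,g)}

== RESULT ==
["clear(c)", "holding(g)", "on(f,g)"]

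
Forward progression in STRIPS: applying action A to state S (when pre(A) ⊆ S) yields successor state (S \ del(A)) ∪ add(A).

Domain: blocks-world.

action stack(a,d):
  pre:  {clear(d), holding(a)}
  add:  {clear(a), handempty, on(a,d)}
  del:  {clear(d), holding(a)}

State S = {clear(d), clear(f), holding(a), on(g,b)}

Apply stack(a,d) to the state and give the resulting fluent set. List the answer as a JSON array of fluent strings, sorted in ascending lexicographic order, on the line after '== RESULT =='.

Progress:
  pre ⊆ S: {clear(d), holding(a)} ⊆ S  — applicable
  S \ del = {clear(f), on(g,b)}
  ∪ add   = {clear(a), clear(f), handempty, on(a,d), on(g,b)}

== RESULT ==
["clear(a)", "clear(f)", "handempty", "on(a,d)", "on(g,b)"]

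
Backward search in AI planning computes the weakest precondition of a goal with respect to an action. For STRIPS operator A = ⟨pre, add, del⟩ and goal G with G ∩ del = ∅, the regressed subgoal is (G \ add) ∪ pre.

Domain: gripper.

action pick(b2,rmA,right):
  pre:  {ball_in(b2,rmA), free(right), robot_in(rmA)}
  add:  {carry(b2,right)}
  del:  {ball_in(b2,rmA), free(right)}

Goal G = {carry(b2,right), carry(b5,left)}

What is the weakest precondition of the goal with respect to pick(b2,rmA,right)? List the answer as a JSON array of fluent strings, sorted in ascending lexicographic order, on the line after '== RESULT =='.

Regress:
  G ∩ del = {}  (empty — regression defined)
  G \ add = {carry(b2,right), carry(b5,left)} \ {carry(b2,right)} = {carry(b5,left)}
  ∪ pre   = {carry(b5,left)} ∪ {ball_in(b2,rmA), free(right), robot_in(rmA)}
          = {ball_in(b2,rmA), carry(b5,left), free(right), robot_in(rmA)}

== RESULT ==
["ball_in(b2,rmA)", "carry(b5,left)", "free(right)", "robot_in(rmA)"]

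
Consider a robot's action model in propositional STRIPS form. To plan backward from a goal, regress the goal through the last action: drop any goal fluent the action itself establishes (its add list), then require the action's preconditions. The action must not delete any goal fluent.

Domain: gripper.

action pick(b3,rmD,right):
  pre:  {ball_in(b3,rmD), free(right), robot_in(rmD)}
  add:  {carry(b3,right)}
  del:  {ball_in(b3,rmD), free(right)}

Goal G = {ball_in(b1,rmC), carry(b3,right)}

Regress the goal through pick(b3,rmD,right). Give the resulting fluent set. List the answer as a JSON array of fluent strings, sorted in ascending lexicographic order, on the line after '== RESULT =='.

Regress:
  G ∩ del = {}  (empty — regression defined)
  G \ add = {ball_in(b1,rmC), carry(b3,right)} \ {carry(b3,right)} = {ball_in(b1,rmC)}
  ∪ pre   = {ball_in(b1,rmC)} ∪ {ball_in(b3,rmD), free(right), robot_in(rmD)}
          = {ball_in(b1,rmC), ball_in(b3,rmD), free(right), robot_in(rmD)}

== RESULT ==
["ball_in(b1,rmC)", "ball_in(b3,rmD)", "free(right)", "robot_in(rmD)"]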